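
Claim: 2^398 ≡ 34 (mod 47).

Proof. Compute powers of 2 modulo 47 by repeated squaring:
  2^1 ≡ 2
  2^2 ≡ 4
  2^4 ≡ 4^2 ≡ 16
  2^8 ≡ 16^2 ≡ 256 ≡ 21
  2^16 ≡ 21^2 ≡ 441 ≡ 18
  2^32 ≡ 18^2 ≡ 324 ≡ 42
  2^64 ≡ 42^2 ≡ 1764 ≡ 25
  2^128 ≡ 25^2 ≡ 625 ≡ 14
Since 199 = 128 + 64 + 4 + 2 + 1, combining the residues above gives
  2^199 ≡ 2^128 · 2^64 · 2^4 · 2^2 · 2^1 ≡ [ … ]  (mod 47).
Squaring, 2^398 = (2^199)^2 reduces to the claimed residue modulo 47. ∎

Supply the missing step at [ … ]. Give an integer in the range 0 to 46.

Multiply the listed residues: 14 · 25 · 16 · 4 · 2 = 350 → 5600 → 22400 → 44800.
Reducing modulo 47: 44800 = 953·47 + 9, so 2^199 ≡ 9.

9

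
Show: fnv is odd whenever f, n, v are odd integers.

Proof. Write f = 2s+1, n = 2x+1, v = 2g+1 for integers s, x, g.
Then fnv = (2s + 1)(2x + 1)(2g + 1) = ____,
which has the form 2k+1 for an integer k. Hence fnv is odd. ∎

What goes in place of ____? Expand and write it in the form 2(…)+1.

2(4gsx + 2gs + 2gx + g + 2sx + s + x) + 1

(2s + 1)(2x + 1)(2g + 1) = 8gsx + 4gs + 4gx + 2g + 4sx + 2s + 2x + 1
= 2(4gsx + 2gs + 2gx + g + 2sx + s + x) + 1.
Since 4gsx + 2gs + 2gx + g + 2sx + s + x is an integer, the product is of the form 2k+1 for an integer k.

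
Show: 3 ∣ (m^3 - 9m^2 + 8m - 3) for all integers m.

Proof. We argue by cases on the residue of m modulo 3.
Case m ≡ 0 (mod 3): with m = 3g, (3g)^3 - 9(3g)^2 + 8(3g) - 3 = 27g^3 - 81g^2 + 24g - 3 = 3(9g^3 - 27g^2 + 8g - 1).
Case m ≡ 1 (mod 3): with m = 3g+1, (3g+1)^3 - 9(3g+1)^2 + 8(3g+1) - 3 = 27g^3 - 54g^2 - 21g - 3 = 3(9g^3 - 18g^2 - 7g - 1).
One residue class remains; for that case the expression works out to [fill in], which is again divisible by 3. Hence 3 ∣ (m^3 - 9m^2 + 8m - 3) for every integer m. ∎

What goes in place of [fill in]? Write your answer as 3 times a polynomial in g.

3(9g^3 - 9g^2 - 16g - 5)

The residues treated are {0, 1}, so the missing case is m ≡ 2 (mod 3); write m = 3g+2.
Then (3g+2)^3 - 9(3g+2)^2 + 8(3g+2) - 3 = 27g^3 - 27g^2 - 48g - 15 = 3(9g^3 - 9g^2 - 16g - 5).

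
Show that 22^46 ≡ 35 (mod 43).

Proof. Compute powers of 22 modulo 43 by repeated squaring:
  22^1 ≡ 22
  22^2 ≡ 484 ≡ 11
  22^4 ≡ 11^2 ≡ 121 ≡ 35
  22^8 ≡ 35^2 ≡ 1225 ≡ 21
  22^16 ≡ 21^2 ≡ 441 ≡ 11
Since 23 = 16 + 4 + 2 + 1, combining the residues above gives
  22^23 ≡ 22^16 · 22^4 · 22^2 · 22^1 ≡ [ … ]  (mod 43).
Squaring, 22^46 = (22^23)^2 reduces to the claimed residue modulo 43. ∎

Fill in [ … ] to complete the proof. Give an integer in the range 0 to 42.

22^16 · 22^4 · 22^2 · 22^1 ≡ 11 · 35 · 11 · 22 = 93170.
93170 mod 43 = 32, so 22^23 ≡ 32 (mod 43).

32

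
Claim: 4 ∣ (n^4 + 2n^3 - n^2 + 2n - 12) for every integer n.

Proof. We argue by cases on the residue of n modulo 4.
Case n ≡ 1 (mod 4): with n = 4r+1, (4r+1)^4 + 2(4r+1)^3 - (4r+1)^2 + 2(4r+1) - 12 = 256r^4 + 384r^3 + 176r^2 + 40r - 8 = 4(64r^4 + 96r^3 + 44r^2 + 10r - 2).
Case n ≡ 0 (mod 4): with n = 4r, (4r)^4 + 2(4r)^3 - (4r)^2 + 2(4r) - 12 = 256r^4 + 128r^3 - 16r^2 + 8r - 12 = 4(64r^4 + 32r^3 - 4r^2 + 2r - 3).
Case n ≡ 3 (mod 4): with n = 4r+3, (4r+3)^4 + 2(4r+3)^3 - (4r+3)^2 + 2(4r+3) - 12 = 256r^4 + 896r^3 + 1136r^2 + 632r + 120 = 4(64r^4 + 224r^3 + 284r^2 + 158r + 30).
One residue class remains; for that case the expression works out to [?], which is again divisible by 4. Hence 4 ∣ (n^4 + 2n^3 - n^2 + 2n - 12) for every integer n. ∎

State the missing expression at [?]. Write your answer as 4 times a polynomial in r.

The residues treated are {1, 0, 3}, so the missing case is n ≡ 2 (mod 4); write n = 4r+2.
Then (4r+2)^4 + 2(4r+2)^3 - (4r+2)^2 + 2(4r+2) - 12 = 256r^4 + 640r^3 + 560r^2 + 216r + 20 = 4(64r^4 + 160r^3 + 140r^2 + 54r + 5).

4(64r^4 + 160r^3 + 140r^2 + 54r + 5)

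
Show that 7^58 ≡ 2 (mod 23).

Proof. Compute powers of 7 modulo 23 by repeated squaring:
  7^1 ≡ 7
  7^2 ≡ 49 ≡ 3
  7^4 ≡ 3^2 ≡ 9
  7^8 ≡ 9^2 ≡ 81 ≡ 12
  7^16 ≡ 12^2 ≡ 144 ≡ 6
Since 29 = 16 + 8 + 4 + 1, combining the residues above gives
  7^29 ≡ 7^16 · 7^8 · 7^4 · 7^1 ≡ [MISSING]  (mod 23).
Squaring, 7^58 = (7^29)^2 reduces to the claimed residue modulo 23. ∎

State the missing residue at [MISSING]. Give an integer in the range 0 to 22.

5

7^16 · 7^8 · 7^4 · 7^1 ≡ 6 · 12 · 9 · 7 = 4536.
4536 mod 23 = 5, so 7^29 ≡ 5 (mod 23).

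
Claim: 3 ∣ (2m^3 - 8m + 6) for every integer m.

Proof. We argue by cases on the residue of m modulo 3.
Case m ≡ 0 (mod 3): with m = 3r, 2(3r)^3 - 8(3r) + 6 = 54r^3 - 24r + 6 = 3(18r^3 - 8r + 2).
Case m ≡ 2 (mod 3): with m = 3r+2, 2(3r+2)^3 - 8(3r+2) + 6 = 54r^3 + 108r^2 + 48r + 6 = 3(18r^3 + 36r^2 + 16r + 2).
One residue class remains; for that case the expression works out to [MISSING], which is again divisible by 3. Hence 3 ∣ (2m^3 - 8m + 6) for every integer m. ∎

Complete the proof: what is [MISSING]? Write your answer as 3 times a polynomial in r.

The residues treated are {0, 2}, so the missing case is m ≡ 1 (mod 3); write m = 3r+1.
Then 2(3r+1)^3 - 8(3r+1) + 6 = 54r^3 + 54r^2 - 6r = 3(18r^3 + 18r^2 - 2r).

3(18r^3 + 18r^2 - 2r)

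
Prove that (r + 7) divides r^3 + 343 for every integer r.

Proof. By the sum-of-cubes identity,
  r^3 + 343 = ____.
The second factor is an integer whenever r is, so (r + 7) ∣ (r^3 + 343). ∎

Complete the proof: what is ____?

(r + 7)(r^2 - 7r + 49)

Polynomial division of r^3 + 343 by r + 7 leaves remainder 0 and quotient r^2 - 7r + 49.
Hence r^3 + 343 = (r + 7)(r^2 - 7r + 49).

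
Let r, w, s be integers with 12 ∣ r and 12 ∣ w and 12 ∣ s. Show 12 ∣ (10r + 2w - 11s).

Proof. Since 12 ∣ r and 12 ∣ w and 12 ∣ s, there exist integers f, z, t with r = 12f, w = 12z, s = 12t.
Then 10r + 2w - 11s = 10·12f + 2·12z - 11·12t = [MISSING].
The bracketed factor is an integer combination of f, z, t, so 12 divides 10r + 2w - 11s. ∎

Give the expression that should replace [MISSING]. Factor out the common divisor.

Each term has a factor of 12: 10·12f + 2·12z - 11·12t = 12·(10f - 11t + 2z).
Since 10f - 11t + 2z is an integer, 12 ∣ (10r + 2w - 11s).

12(10f - 11t + 2z)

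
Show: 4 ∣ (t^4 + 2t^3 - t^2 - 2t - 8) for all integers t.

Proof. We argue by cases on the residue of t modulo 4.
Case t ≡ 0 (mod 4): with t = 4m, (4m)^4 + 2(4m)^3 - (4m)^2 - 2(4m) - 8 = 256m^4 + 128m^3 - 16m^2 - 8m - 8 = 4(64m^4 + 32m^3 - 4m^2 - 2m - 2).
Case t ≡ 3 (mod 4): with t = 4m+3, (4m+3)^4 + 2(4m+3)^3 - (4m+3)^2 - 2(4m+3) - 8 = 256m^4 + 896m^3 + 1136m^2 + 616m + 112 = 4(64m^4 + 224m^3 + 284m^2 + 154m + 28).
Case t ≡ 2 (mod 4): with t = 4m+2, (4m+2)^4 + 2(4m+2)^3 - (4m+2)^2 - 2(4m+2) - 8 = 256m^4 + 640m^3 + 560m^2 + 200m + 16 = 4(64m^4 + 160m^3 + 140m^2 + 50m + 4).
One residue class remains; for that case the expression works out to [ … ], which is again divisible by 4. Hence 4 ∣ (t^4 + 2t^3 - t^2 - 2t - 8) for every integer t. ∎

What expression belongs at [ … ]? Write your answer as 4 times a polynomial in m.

The residues treated are {0, 3, 2}, so the missing case is t ≡ 1 (mod 4); write t = 4m+1.
Then (4m+1)^4 + 2(4m+1)^3 - (4m+1)^2 - 2(4m+1) - 8 = 256m^4 + 384m^3 + 176m^2 + 24m - 8 = 4(64m^4 + 96m^3 + 44m^2 + 6m - 2).

4(64m^4 + 96m^3 + 44m^2 + 6m - 2)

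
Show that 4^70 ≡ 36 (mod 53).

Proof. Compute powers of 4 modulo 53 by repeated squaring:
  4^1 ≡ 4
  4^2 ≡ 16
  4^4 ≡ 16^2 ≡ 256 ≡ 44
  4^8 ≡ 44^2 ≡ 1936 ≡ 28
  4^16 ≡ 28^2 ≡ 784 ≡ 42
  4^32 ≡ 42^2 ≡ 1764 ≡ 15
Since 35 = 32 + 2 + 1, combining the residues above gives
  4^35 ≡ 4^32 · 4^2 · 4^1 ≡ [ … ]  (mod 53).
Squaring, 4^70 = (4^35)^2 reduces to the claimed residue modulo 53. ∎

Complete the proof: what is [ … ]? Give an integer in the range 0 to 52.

4^32 · 4^2 · 4^1 ≡ 15 · 16 · 4 = 960.
960 mod 53 = 6, so 4^35 ≡ 6 (mod 53).

6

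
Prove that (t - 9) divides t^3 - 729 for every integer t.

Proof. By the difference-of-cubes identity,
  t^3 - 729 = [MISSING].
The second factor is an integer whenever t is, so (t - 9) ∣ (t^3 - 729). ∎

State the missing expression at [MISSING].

a^3 - b^3 = (a - b)(a^2 + ab + b^2). With a = t, b = 9:
t^3 - 729 = (t - 9)(t^2 + 9t + 81).

(t - 9)(t^2 + 9t + 81)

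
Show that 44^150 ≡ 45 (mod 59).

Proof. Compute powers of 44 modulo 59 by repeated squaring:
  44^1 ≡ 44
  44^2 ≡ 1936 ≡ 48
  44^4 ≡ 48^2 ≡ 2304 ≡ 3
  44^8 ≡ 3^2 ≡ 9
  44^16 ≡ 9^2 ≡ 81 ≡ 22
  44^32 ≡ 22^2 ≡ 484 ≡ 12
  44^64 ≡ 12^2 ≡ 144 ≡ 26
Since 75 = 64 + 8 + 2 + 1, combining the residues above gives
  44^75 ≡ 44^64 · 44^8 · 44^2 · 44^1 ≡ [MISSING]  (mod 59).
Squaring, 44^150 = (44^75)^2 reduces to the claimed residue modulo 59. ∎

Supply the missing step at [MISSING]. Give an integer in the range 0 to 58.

24

44^64 · 44^8 · 44^2 · 44^1 ≡ 26 · 9 · 48 · 44 = 494208.
494208 mod 59 = 24, so 44^75 ≡ 24 (mod 59).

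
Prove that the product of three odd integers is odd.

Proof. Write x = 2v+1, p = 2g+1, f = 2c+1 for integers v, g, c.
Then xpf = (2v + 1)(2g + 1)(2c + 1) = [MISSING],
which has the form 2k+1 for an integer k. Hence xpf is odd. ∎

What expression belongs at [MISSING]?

(2v + 1)(2g + 1)(2c + 1) = 8cgv + 4cg + 4cv + 2c + 4gv + 2g + 2v + 1
= 2(4cgv + 2cg + 2cv + c + 2gv + g + v) + 1.
Since 4cgv + 2cg + 2cv + c + 2gv + g + v is an integer, the product is of the form 2k+1 for an integer k.

2(4cgv + 2cg + 2cv + c + 2gv + g + v) + 1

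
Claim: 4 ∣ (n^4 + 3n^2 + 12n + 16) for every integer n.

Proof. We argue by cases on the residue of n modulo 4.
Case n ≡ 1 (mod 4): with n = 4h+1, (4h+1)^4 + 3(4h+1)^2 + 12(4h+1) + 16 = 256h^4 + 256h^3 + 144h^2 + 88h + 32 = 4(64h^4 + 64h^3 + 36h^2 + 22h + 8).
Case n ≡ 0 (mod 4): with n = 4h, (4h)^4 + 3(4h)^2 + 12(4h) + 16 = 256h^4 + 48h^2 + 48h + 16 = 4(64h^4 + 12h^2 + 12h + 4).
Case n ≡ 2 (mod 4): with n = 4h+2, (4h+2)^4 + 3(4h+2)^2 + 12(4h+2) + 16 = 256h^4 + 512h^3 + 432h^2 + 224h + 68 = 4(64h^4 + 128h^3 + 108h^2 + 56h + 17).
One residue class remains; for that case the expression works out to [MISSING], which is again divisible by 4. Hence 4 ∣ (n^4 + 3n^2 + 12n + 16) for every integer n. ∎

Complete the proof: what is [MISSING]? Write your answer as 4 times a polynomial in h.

The residues treated are {1, 0, 2}, so the missing case is n ≡ 3 (mod 4); write n = 4h+3.
Then (4h+3)^4 + 3(4h+3)^2 + 12(4h+3) + 16 = 256h^4 + 768h^3 + 912h^2 + 552h + 160 = 4(64h^4 + 192h^3 + 228h^2 + 138h + 40).

4(64h^4 + 192h^3 + 228h^2 + 138h + 40)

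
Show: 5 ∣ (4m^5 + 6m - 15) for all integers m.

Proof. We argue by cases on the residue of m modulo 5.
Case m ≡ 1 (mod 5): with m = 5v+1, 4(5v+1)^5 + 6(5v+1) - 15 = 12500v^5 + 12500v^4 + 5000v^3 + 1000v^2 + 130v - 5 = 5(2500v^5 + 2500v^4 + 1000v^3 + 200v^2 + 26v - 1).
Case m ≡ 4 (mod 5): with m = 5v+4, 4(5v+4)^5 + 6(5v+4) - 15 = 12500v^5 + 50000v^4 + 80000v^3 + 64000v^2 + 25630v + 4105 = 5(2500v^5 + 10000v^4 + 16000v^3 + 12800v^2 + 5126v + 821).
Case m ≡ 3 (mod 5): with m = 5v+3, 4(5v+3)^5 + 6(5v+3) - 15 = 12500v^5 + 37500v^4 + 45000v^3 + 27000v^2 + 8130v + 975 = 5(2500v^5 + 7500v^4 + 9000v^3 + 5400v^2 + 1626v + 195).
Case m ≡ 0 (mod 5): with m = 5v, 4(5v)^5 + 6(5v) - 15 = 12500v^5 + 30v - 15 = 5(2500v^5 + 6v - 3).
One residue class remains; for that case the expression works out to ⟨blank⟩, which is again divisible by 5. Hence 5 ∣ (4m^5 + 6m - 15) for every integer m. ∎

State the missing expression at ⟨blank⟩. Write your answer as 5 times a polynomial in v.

The residues treated are {1, 4, 3, 0}, so the missing case is m ≡ 2 (mod 5); write m = 5v+2.
Then 4(5v+2)^5 + 6(5v+2) - 15 = 12500v^5 + 25000v^4 + 20000v^3 + 8000v^2 + 1630v + 125 = 5(2500v^5 + 5000v^4 + 4000v^3 + 1600v^2 + 326v + 25).

5(2500v^5 + 5000v^4 + 4000v^3 + 1600v^2 + 326v + 25)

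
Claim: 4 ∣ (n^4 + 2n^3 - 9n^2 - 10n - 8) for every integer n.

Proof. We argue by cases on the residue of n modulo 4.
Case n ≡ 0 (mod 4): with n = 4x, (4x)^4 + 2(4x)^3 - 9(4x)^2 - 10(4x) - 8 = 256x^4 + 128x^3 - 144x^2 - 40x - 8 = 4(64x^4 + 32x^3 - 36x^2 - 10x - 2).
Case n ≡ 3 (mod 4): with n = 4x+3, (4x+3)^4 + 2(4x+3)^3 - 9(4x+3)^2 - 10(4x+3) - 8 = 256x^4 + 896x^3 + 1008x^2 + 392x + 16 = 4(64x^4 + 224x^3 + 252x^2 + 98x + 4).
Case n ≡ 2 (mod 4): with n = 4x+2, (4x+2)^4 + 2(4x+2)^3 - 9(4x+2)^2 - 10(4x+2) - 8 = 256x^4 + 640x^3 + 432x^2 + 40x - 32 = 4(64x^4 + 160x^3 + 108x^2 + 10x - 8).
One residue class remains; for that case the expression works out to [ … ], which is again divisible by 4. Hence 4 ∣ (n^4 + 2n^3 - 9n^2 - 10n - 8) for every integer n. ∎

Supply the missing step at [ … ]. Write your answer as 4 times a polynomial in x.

4(64x^4 + 96x^3 + 12x^2 - 18x - 6)

Only n ≡ 1 (mod 4) is unaccounted for. Put n = 4x+1:
(4x+1)^4 + 2(4x+1)^3 - 9(4x+1)^2 - 10(4x+1) - 8 expands to 256x^4 + 384x^3 + 48x^2 - 72x - 24,
and factoring out 4 leaves 4(64x^4 + 96x^3 + 12x^2 - 18x - 6).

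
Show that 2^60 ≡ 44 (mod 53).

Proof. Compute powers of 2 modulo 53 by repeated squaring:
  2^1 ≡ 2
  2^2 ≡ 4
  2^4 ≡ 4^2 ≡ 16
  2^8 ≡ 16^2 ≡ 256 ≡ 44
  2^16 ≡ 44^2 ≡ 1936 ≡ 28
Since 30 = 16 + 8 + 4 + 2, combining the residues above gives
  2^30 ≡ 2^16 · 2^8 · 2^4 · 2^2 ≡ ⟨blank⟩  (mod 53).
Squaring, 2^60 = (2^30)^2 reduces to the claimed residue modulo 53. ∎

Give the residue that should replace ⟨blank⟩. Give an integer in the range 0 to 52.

2^16 · 2^8 · 2^4 · 2^2 ≡ 28 · 44 · 16 · 4 = 78848.
78848 mod 53 = 37, so 2^30 ≡ 37 (mod 53).

37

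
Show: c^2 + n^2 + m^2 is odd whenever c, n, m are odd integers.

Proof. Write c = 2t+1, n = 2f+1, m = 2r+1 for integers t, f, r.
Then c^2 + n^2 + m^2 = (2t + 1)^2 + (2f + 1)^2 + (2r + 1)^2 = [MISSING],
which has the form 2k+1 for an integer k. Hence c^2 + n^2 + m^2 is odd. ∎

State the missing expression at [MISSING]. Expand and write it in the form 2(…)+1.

2(2f^2 + 2f + 2r^2 + 2r + 2t^2 + 2t + 1) + 1

(2t + 1)^2 + (2f + 1)^2 + (2r + 1)^2 = 4f^2 + 4f + 4r^2 + 4r + 4t^2 + 4t + 3
= 2(2f^2 + 2f + 2r^2 + 2r + 2t^2 + 2t + 1) + 1.
Since 2f^2 + 2f + 2r^2 + 2r + 2t^2 + 2t + 1 is an integer, the sum of squares is of the form 2k+1 for an integer k.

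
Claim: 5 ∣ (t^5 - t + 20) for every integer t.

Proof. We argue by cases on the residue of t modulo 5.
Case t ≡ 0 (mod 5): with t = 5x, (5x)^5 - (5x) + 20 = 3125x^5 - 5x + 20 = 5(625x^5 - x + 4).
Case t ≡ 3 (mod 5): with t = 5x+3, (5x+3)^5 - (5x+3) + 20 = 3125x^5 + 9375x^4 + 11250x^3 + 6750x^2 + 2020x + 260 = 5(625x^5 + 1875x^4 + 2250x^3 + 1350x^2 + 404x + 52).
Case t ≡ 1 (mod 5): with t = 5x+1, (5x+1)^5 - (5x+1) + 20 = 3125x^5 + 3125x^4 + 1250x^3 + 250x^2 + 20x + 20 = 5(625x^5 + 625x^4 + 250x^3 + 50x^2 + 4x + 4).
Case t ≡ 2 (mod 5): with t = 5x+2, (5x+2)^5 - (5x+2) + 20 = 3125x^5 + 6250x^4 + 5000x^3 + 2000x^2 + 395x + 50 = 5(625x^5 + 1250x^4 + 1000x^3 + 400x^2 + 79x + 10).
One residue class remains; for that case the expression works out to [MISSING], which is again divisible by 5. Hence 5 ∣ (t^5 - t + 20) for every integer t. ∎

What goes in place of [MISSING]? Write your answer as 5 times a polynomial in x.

5(625x^5 + 2500x^4 + 4000x^3 + 3200x^2 + 1279x + 208)

The residues treated are {0, 3, 1, 2}, so the missing case is t ≡ 4 (mod 5); write t = 5x+4.
Then (5x+4)^5 - (5x+4) + 20 = 3125x^5 + 12500x^4 + 20000x^3 + 16000x^2 + 6395x + 1040 = 5(625x^5 + 2500x^4 + 4000x^3 + 3200x^2 + 1279x + 208).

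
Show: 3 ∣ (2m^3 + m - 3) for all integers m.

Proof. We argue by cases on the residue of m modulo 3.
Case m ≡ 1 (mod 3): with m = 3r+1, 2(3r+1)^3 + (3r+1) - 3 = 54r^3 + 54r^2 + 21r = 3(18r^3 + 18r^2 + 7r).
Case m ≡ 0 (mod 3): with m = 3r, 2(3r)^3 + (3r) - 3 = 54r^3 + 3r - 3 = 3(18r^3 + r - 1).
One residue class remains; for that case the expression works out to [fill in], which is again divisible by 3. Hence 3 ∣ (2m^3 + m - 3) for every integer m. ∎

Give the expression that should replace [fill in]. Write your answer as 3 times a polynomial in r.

3(18r^3 + 36r^2 + 25r + 5)

The residues treated are {1, 0}, so the missing case is m ≡ 2 (mod 3); write m = 3r+2.
Then 2(3r+2)^3 + (3r+2) - 3 = 54r^3 + 108r^2 + 75r + 15 = 3(18r^3 + 36r^2 + 25r + 5).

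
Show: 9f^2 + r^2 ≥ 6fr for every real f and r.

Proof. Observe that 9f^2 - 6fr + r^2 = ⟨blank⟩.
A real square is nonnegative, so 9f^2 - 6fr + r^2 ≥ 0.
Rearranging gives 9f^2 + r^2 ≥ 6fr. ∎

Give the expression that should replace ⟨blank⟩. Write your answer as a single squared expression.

(3f - r)^2

The leading and trailing coefficients are 3^2 and 1^2, and 6 = 2·3·1, so the trinomial is (3f - r)^2.
Hence 9f^2 - 6fr + r^2 ≥ 0.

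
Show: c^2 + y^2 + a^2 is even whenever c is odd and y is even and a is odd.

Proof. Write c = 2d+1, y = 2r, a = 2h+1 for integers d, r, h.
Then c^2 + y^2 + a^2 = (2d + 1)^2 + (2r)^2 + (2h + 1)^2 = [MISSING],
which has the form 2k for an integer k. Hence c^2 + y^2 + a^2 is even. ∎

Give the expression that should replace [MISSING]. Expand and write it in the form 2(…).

Expanding: (2d + 1)^2 + (2r)^2 + (2h + 1)^2 = 4d^2 + 4d + 4h^2 + 4h + 4r^2 + 2.
Every term is even; pulling out the factor of 2 gives 2(2d^2 + 2d + 2h^2 + 2h + 2r^2 + 1).

2(2d^2 + 2d + 2h^2 + 2h + 2r^2 + 1)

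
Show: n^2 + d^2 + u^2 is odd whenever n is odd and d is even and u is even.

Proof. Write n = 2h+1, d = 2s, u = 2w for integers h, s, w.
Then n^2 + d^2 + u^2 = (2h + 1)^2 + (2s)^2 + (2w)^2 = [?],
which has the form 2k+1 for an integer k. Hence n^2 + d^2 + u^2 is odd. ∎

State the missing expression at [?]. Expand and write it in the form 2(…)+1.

2(2h^2 + 2h + 2s^2 + 2w^2) + 1

(2h + 1)^2 + (2s)^2 + (2w)^2 = 4h^2 + 4h + 4s^2 + 4w^2 + 1
= 2(2h^2 + 2h + 2s^2 + 2w^2) + 1.
Since 2h^2 + 2h + 2s^2 + 2w^2 is an integer, the sum of squares is of the form 2k+1 for an integer k.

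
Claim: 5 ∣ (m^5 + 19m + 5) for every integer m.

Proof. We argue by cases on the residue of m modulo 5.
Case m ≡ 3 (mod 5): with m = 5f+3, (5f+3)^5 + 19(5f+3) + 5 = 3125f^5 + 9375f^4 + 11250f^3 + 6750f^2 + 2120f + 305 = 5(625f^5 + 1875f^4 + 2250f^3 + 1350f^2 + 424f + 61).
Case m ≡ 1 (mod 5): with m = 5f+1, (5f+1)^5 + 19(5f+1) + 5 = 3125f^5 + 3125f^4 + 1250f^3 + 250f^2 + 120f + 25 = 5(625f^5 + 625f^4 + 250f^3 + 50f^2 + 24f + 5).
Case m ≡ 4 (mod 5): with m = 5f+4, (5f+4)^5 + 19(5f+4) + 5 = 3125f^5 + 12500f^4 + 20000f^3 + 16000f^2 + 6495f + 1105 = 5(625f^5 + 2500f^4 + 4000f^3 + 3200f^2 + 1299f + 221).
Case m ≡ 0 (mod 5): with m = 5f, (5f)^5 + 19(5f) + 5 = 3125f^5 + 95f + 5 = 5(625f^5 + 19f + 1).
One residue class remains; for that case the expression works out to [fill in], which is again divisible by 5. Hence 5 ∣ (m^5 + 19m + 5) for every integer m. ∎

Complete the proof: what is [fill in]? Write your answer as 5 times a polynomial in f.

The residues treated are {3, 1, 4, 0}, so the missing case is m ≡ 2 (mod 5); write m = 5f+2.
Then (5f+2)^5 + 19(5f+2) + 5 = 3125f^5 + 6250f^4 + 5000f^3 + 2000f^2 + 495f + 75 = 5(625f^5 + 1250f^4 + 1000f^3 + 400f^2 + 99f + 15).

5(625f^5 + 1250f^4 + 1000f^3 + 400f^2 + 99f + 15)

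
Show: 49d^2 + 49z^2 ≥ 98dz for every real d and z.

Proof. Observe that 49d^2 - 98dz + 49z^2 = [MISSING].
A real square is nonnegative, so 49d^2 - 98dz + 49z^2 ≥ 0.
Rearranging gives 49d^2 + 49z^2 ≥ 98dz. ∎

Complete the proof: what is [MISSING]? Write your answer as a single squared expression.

(7d - 7z)^2

49d^2 - 98dz + 49z^2 is a perfect-square trinomial: the outer terms are (7d)^2 and (7z)^2, and the cross term is -2·7d·7z.
So 49d^2 - 98dz + 49z^2 = (7d - 7z)^2 ≥ 0.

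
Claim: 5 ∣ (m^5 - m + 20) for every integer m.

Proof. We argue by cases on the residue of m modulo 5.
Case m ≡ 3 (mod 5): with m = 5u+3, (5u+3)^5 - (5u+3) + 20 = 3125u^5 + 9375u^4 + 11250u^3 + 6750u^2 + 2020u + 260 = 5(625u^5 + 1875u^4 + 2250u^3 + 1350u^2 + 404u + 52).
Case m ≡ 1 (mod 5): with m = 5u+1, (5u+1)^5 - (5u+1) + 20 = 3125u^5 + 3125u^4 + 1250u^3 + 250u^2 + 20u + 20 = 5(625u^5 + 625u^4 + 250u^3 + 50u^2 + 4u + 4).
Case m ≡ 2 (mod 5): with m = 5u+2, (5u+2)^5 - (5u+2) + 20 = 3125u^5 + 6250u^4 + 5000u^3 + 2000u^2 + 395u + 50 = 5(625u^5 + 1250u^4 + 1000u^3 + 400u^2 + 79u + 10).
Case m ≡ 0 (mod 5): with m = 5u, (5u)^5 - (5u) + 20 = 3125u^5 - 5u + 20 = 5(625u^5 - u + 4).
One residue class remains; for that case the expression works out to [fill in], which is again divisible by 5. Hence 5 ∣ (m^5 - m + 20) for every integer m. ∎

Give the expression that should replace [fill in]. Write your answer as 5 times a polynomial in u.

Only m ≡ 4 (mod 5) is unaccounted for. Put m = 5u+4:
(5u+4)^5 - (5u+4) + 20 expands to 3125u^5 + 12500u^4 + 20000u^3 + 16000u^2 + 6395u + 1040,
and factoring out 5 leaves 5(625u^5 + 2500u^4 + 4000u^3 + 3200u^2 + 1279u + 208).

5(625u^5 + 2500u^4 + 4000u^3 + 3200u^2 + 1279u + 208)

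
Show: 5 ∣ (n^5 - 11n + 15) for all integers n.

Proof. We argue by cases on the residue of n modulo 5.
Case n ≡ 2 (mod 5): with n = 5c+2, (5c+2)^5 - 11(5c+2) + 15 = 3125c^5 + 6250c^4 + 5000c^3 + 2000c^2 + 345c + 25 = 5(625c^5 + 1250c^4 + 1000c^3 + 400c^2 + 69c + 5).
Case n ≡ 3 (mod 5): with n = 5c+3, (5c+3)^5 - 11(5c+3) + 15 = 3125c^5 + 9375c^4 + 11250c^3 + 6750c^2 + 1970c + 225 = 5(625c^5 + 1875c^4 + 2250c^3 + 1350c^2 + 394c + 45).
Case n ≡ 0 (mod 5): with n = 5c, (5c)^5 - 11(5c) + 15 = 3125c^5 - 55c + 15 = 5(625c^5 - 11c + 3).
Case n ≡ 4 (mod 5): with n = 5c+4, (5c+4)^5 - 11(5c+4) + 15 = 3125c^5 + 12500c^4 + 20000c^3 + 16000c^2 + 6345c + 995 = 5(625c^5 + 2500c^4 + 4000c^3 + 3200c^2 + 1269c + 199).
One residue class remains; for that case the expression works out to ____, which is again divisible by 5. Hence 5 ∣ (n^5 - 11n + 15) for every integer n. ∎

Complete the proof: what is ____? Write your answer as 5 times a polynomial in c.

The residues treated are {2, 3, 0, 4}, so the missing case is n ≡ 1 (mod 5); write n = 5c+1.
Then (5c+1)^5 - 11(5c+1) + 15 = 3125c^5 + 3125c^4 + 1250c^3 + 250c^2 - 30c + 5 = 5(625c^5 + 625c^4 + 250c^3 + 50c^2 - 6c + 1).

5(625c^5 + 625c^4 + 250c^3 + 50c^2 - 6c + 1)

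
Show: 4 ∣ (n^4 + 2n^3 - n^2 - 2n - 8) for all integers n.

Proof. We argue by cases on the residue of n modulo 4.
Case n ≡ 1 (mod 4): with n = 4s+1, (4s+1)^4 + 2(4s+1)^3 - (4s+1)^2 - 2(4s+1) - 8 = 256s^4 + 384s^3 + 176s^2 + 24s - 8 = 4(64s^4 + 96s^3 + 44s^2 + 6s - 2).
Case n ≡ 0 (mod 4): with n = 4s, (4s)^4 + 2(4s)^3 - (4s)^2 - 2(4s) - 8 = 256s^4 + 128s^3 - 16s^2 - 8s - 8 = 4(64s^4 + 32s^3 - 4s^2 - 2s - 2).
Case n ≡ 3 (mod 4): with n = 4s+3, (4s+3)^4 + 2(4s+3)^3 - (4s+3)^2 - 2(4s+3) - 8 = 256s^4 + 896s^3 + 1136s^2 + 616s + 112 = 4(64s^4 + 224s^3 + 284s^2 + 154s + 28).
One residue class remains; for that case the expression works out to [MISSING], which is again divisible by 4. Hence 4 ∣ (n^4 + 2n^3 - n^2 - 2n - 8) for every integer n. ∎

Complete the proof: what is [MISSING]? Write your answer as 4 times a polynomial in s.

4(64s^4 + 160s^3 + 140s^2 + 50s + 4)

Only n ≡ 2 (mod 4) is unaccounted for. Put n = 4s+2:
(4s+2)^4 + 2(4s+2)^3 - (4s+2)^2 - 2(4s+2) - 8 expands to 256s^4 + 640s^3 + 560s^2 + 200s + 16,
and factoring out 4 leaves 4(64s^4 + 160s^3 + 140s^2 + 50s + 4).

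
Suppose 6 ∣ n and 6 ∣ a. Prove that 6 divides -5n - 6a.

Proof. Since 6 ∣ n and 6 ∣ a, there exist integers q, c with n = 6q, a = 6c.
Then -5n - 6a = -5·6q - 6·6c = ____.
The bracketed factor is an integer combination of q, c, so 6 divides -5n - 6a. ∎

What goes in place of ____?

6(-6c - 5q)

Each term has a factor of 6: -5·6q - 6·6c = 6·(-6c - 5q).
Since -6c - 5q is an integer, 6 ∣ (-5n - 6a).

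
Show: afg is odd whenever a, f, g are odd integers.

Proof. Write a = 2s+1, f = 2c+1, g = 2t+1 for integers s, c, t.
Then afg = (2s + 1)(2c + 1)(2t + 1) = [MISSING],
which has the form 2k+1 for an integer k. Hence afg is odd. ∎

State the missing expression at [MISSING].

2(4cst + 2cs + 2ct + c + 2st + s + t) + 1

(2s + 1)(2c + 1)(2t + 1) = 8cst + 4cs + 4ct + 2c + 4st + 2s + 2t + 1
= 2(4cst + 2cs + 2ct + c + 2st + s + t) + 1.
Since 4cst + 2cs + 2ct + c + 2st + s + t is an integer, the product is of the form 2k+1 for an integer k.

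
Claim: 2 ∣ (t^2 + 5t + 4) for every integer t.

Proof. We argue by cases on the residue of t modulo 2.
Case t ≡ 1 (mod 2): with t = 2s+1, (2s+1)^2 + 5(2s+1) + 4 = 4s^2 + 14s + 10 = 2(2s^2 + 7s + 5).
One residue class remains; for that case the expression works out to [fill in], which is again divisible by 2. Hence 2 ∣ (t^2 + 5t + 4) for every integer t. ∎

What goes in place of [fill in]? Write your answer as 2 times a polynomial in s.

2(2s^2 + 5s + 2)

The residues treated are {1}, so the missing case is t ≡ 0 (mod 2); write t = 2s.
Then (2s)^2 + 5(2s) + 4 = 4s^2 + 10s + 4 = 2(2s^2 + 5s + 2).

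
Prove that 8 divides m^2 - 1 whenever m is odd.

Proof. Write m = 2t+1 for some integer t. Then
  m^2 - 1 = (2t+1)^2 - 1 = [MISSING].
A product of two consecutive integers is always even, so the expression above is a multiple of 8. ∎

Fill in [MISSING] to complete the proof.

4t(t + 1)

(2t+1)^2 - 1 = 4t^2 + 4t + 1 - 1 = 4t^2 + 4t = 4t(t+1).
Since t and t+1 are consecutive, t(t+1) is even, and 4·(even) is a multiple of 8.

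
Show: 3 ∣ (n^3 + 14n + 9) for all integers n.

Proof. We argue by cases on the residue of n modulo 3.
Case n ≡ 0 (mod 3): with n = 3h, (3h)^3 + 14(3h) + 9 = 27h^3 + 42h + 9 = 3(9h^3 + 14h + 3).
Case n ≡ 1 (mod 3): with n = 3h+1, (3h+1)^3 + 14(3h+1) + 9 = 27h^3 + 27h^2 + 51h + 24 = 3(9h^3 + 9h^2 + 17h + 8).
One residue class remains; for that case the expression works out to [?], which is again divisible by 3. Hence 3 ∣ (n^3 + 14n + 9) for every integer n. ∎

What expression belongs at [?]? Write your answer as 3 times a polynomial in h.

3(9h^3 + 18h^2 + 26h + 15)

The residues treated are {0, 1}, so the missing case is n ≡ 2 (mod 3); write n = 3h+2.
Then (3h+2)^3 + 14(3h+2) + 9 = 27h^3 + 54h^2 + 78h + 45 = 3(9h^3 + 18h^2 + 26h + 15).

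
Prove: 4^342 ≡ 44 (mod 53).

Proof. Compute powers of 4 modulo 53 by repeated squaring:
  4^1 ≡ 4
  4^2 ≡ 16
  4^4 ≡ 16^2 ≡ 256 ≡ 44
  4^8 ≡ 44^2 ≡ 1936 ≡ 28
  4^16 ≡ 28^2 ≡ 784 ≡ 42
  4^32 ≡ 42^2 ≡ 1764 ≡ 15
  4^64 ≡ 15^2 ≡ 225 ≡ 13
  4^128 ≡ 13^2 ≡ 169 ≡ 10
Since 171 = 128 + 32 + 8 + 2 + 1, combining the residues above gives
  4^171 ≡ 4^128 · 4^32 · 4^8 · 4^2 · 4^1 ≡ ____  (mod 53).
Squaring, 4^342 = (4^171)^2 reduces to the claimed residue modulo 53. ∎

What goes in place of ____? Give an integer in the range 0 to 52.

37

4^128 · 4^32 · 4^8 · 4^2 · 4^1 ≡ 10 · 15 · 28 · 16 · 4 = 268800.
268800 mod 53 = 37, so 4^171 ≡ 37 (mod 53).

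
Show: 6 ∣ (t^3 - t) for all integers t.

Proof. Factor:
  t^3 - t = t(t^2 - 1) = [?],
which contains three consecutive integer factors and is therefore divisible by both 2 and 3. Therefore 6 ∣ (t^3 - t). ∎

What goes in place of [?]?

t(t^2 - 1) = t(t - 1)(t + 1) = (t - 1)t(t + 1).
These three factors are consecutive integers, so their product is divisible by 6.

(t - 1)t(t + 1)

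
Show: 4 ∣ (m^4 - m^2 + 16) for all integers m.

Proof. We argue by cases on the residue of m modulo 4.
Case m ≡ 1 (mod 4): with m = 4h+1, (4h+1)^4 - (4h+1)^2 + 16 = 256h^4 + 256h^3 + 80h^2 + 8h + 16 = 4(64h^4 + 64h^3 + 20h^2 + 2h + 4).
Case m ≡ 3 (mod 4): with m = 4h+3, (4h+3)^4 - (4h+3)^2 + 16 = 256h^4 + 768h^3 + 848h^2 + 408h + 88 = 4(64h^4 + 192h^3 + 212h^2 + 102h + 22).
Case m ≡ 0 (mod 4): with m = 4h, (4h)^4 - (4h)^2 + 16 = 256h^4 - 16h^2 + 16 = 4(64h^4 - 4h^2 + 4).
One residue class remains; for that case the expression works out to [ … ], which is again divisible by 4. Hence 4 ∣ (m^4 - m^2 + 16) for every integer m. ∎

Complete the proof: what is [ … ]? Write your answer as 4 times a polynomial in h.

4(64h^4 + 128h^3 + 92h^2 + 28h + 7)

The residues treated are {1, 3, 0}, so the missing case is m ≡ 2 (mod 4); write m = 4h+2.
Then (4h+2)^4 - (4h+2)^2 + 16 = 256h^4 + 512h^3 + 368h^2 + 112h + 28 = 4(64h^4 + 128h^3 + 92h^2 + 28h + 7).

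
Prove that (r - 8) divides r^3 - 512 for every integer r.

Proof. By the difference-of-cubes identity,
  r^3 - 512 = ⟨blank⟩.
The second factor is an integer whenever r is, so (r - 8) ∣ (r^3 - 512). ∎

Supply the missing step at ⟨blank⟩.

(r - 8)(r^2 + 8r + 64)

a^3 - b^3 = (a - b)(a^2 + ab + b^2). With a = r, b = 8:
r^3 - 512 = (r - 8)(r^2 + 8r + 64).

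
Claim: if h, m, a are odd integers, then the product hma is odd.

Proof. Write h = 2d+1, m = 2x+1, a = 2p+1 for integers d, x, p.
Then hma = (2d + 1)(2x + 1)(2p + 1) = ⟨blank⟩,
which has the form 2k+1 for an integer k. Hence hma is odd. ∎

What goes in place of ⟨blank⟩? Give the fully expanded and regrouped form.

(2d + 1)(2x + 1)(2p + 1) = 8dpx + 4dp + 4dx + 2d + 4px + 2p + 2x + 1
= 2(4dpx + 2dp + 2dx + d + 2px + p + x) + 1.
Since 4dpx + 2dp + 2dx + d + 2px + p + x is an integer, the product is of the form 2k+1 for an integer k.

2(4dpx + 2dp + 2dx + d + 2px + p + x) + 1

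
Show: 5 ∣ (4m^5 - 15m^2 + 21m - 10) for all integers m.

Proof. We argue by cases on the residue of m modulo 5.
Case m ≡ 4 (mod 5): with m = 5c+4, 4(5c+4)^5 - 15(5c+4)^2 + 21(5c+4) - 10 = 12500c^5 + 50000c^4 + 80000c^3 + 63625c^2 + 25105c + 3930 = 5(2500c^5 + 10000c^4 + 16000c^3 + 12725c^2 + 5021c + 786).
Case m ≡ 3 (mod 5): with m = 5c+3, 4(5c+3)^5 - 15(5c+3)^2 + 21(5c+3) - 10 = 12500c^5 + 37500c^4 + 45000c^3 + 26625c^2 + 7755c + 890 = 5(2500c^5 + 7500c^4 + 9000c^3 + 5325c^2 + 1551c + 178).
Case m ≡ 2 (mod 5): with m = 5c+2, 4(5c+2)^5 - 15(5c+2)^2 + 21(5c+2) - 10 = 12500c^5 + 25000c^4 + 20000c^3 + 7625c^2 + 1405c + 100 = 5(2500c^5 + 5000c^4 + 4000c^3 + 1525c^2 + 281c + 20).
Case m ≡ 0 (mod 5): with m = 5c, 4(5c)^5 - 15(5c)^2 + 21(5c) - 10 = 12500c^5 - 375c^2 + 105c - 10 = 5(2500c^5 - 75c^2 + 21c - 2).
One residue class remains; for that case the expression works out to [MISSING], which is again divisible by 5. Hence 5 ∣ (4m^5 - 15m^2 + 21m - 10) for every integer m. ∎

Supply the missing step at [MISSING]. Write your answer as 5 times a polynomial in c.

The residues treated are {4, 3, 2, 0}, so the missing case is m ≡ 1 (mod 5); write m = 5c+1.
Then 4(5c+1)^5 - 15(5c+1)^2 + 21(5c+1) - 10 = 12500c^5 + 12500c^4 + 5000c^3 + 625c^2 + 55c = 5(2500c^5 + 2500c^4 + 1000c^3 + 125c^2 + 11c).

5(2500c^5 + 2500c^4 + 1000c^3 + 125c^2 + 11c)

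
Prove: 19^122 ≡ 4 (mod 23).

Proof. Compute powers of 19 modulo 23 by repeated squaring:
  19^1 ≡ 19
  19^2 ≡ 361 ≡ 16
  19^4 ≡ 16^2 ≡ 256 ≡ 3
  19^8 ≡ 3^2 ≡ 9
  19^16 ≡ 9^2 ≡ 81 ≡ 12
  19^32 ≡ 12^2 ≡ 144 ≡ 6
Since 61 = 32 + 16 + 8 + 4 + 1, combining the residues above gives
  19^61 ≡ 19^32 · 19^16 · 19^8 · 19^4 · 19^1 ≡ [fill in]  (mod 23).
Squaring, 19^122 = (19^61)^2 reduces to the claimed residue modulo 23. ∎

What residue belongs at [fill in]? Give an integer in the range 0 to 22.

21

19^32 · 19^16 · 19^8 · 19^4 · 19^1 ≡ 6 · 12 · 9 · 3 · 19 = 36936.
36936 mod 23 = 21, so 19^61 ≡ 21 (mod 23).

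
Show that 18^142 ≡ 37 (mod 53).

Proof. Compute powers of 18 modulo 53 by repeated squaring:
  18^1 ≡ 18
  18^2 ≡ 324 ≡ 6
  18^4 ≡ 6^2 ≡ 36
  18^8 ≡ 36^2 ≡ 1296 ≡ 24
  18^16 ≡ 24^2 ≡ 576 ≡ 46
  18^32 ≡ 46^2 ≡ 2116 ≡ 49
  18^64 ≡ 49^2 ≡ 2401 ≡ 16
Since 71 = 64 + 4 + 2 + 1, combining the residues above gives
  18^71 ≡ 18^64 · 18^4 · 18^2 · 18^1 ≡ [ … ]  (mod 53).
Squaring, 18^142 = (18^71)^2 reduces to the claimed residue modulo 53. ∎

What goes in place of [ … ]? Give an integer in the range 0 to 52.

39

Multiply the listed residues: 16 · 36 · 6 · 18 = 576 → 3456 → 62208.
Reducing modulo 53: 62208 = 1173·53 + 39, so 18^71 ≡ 39.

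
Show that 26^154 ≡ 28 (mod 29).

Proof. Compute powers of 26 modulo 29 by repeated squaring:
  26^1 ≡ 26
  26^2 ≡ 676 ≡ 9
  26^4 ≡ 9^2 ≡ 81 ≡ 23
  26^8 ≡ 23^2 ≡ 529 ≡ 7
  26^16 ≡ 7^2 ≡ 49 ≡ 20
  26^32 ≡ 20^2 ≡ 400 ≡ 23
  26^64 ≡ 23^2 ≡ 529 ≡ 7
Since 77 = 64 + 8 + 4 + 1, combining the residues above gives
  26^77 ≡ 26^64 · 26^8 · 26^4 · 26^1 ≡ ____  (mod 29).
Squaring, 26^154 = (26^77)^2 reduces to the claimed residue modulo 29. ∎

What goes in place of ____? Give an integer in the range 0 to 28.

12

26^64 · 26^8 · 26^4 · 26^1 ≡ 7 · 7 · 23 · 26 = 29302.
29302 mod 29 = 12, so 26^77 ≡ 12 (mod 29).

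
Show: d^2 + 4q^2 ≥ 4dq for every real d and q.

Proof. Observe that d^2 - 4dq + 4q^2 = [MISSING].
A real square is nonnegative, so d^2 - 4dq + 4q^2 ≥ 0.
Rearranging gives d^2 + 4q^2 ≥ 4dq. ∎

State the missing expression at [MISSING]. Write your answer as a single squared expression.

(d - 2q)^2

d^2 - 4dq + 4q^2 is a perfect-square trinomial: the outer terms are (d)^2 and (2q)^2, and the cross term is -2·d·2q.
So d^2 - 4dq + 4q^2 = (d - 2q)^2 ≥ 0.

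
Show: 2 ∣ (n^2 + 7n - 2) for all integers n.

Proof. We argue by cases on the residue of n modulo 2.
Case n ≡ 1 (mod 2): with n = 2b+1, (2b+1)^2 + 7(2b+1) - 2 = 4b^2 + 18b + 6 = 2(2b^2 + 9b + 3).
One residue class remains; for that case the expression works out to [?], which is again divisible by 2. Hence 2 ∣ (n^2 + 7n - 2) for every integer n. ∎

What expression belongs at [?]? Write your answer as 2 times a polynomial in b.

The residues treated are {1}, so the missing case is n ≡ 0 (mod 2); write n = 2b.
Then (2b)^2 + 7(2b) - 2 = 4b^2 + 14b - 2 = 2(2b^2 + 7b - 1).

2(2b^2 + 7b - 1)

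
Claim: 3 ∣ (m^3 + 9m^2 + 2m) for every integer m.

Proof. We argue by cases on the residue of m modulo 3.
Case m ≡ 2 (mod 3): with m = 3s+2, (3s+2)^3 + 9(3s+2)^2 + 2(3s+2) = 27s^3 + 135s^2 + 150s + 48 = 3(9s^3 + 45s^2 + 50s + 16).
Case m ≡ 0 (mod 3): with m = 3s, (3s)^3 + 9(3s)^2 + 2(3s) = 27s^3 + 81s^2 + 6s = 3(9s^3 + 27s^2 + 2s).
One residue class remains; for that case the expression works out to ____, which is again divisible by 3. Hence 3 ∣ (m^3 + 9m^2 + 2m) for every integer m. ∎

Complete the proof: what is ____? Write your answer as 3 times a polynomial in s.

3(9s^3 + 36s^2 + 23s + 4)

Only m ≡ 1 (mod 3) is unaccounted for. Put m = 3s+1:
(3s+1)^3 + 9(3s+1)^2 + 2(3s+1) expands to 27s^3 + 108s^2 + 69s + 12,
and factoring out 3 leaves 3(9s^3 + 36s^2 + 23s + 4).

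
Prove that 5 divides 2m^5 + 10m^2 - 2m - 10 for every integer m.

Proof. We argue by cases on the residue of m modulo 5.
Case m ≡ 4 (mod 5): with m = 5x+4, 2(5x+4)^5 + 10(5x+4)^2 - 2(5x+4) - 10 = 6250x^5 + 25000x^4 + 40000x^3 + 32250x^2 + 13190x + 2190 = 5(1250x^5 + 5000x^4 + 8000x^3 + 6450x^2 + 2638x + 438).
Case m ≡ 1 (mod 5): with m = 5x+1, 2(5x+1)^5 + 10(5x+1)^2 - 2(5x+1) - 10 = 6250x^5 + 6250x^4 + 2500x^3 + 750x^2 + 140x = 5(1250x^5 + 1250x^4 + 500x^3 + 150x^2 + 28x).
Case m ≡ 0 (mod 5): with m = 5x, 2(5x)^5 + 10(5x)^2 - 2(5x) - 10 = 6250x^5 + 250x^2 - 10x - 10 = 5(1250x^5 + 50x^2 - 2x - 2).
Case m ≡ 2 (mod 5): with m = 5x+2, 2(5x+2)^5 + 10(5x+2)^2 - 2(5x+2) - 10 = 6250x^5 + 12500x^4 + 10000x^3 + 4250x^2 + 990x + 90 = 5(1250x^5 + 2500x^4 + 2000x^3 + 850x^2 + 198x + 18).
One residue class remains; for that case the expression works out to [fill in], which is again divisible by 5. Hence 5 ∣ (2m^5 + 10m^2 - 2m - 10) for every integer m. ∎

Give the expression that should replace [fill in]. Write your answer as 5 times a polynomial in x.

5(1250x^5 + 3750x^4 + 4500x^3 + 2750x^2 + 868x + 112)

The residues treated are {4, 1, 0, 2}, so the missing case is m ≡ 3 (mod 5); write m = 5x+3.
Then 2(5x+3)^5 + 10(5x+3)^2 - 2(5x+3) - 10 = 6250x^5 + 18750x^4 + 22500x^3 + 13750x^2 + 4340x + 560 = 5(1250x^5 + 3750x^4 + 4500x^3 + 2750x^2 + 868x + 112).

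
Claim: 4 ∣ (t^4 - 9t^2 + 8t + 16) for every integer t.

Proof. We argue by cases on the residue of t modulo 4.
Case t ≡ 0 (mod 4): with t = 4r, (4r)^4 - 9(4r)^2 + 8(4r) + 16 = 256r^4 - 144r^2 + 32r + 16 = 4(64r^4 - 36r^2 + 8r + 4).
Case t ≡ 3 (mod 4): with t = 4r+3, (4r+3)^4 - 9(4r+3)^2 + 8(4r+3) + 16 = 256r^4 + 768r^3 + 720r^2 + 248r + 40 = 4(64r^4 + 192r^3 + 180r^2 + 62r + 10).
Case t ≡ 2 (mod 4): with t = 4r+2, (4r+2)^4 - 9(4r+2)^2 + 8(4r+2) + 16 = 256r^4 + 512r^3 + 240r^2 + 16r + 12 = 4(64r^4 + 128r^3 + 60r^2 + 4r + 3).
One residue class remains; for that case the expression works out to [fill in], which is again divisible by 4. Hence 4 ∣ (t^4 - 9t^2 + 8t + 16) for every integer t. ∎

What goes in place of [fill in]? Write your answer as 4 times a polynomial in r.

Only t ≡ 1 (mod 4) is unaccounted for. Put t = 4r+1:
(4r+1)^4 - 9(4r+1)^2 + 8(4r+1) + 16 expands to 256r^4 + 256r^3 - 48r^2 - 24r + 16,
and factoring out 4 leaves 4(64r^4 + 64r^3 - 12r^2 - 6r + 4).

4(64r^4 + 64r^3 - 12r^2 - 6r + 4)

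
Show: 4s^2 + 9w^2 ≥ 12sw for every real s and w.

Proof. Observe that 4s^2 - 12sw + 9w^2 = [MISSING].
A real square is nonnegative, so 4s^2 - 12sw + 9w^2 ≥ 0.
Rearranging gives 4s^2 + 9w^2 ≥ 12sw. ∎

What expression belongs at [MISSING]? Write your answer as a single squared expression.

(2s - 3w)^2

4s^2 - 12sw + 9w^2 is a perfect-square trinomial: the outer terms are (2s)^2 and (3w)^2, and the cross term is -2·2s·3w.
So 4s^2 - 12sw + 9w^2 = (2s - 3w)^2 ≥ 0.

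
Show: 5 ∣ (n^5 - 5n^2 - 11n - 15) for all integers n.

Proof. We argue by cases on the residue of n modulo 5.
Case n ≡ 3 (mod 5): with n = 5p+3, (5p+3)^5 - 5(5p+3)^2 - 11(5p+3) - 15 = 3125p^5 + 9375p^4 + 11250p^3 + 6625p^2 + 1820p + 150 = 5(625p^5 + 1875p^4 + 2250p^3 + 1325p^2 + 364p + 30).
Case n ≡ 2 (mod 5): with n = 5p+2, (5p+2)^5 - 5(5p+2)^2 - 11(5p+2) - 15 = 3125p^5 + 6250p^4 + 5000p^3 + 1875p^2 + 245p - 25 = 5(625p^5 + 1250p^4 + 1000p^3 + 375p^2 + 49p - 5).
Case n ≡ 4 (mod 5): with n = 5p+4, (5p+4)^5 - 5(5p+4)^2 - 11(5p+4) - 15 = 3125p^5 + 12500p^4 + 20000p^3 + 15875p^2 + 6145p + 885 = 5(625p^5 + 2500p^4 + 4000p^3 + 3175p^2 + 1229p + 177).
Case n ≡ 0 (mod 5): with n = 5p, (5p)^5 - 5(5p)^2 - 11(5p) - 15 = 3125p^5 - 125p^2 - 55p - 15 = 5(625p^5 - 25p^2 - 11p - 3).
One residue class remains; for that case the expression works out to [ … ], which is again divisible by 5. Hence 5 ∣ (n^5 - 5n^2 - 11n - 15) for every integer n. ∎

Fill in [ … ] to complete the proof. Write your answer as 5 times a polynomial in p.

5(625p^5 + 625p^4 + 250p^3 + 25p^2 - 16p - 6)

Only n ≡ 1 (mod 5) is unaccounted for. Put n = 5p+1:
(5p+1)^5 - 5(5p+1)^2 - 11(5p+1) - 15 expands to 3125p^5 + 3125p^4 + 1250p^3 + 125p^2 - 80p - 30,
and factoring out 5 leaves 5(625p^5 + 625p^4 + 250p^3 + 25p^2 - 16p - 6).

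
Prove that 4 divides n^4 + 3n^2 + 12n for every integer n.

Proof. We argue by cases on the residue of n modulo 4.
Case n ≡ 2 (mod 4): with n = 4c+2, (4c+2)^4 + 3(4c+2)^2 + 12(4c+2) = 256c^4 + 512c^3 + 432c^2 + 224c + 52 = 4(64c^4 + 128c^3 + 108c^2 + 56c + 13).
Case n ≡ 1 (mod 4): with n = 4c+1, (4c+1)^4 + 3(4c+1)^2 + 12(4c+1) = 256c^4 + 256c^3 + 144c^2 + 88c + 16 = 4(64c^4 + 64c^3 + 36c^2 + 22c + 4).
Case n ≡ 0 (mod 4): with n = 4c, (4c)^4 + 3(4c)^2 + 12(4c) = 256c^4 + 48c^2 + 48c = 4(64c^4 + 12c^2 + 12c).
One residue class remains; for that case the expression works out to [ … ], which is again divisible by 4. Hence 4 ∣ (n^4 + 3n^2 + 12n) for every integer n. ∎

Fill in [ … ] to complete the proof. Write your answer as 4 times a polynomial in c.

The residues treated are {2, 1, 0}, so the missing case is n ≡ 3 (mod 4); write n = 4c+3.
Then (4c+3)^4 + 3(4c+3)^2 + 12(4c+3) = 256c^4 + 768c^3 + 912c^2 + 552c + 144 = 4(64c^4 + 192c^3 + 228c^2 + 138c + 36).

4(64c^4 + 192c^3 + 228c^2 + 138c + 36)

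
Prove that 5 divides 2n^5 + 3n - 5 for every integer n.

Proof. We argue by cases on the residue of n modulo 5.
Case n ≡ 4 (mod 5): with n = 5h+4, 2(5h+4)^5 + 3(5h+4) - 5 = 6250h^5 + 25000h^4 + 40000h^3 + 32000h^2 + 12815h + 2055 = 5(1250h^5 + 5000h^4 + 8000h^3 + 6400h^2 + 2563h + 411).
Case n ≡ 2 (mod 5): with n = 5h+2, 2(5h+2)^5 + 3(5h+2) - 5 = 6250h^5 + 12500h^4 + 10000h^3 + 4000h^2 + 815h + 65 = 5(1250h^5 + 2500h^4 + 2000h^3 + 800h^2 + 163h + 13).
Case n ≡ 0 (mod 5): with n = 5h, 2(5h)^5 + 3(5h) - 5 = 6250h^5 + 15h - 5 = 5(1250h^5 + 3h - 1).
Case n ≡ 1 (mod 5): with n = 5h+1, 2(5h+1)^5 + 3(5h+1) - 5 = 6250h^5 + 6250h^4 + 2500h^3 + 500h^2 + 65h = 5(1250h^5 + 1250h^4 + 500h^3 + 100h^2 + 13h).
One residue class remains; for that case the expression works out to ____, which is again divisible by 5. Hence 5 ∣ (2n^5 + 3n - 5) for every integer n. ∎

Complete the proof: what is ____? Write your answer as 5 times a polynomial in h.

Only n ≡ 3 (mod 5) is unaccounted for. Put n = 5h+3:
2(5h+3)^5 + 3(5h+3) - 5 expands to 6250h^5 + 18750h^4 + 22500h^3 + 13500h^2 + 4065h + 490,
and factoring out 5 leaves 5(1250h^5 + 3750h^4 + 4500h^3 + 2700h^2 + 813h + 98).

5(1250h^5 + 3750h^4 + 4500h^3 + 2700h^2 + 813h + 98)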